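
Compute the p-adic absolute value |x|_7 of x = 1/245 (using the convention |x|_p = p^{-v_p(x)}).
|1/245|_7 = 49

Step 1 — compute v_7(x) by factoring powers of 7 out of the numerator and denominator: v_7(1/245) = -2. Step 2 — apply |x|_p = p^{-v_p(x)} = 7^{2} = 49.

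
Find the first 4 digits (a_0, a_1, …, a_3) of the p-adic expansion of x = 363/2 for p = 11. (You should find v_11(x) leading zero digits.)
(a_0, …, a_3) = (0, 0, 7, 5)

v_11(363/2) = 2, so a_0 = ... = a_1 = 0. Factor out: x = 11^2 · u with u = 3/2 a unit in ℤ_11. Expand u iteratively via a_{v+i} = u_i mod 11, u_{i+1} = (u_i − a_{v+i})/11:
  u_0 = 3/2;  a_2 = 7;  u_1 = (u_0 − 7)/11 = -1/2
  u_1 = -1/2;  a_3 = 5;  u_2 = (u_1 − 5)/11 = -1/2
Digits: (0, 0, 7, 5).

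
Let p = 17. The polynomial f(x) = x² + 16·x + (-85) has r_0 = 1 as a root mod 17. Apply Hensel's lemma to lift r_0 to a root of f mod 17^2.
r_1 = 69 (mod 289)

Hensel: r_{i+1} = r_i − f(r_i)·(f′(r_i))^{-1} mod 17^{i+2}, f′(x) = 2x + 16. Iterate:
  r_0 = 1 (mod 17)
  r_1 = 69 (mod 289)
Final: r = 69 satisfies f(r) ≡ 0 mod 17^2.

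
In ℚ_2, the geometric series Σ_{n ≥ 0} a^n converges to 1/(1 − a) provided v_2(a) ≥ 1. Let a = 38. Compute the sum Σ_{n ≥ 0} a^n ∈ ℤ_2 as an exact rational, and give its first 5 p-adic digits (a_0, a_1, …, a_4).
Σ a^n = 1/(1 − a) = -1/37;  first 5 digits = (1, 1, 0, 0, 1)

v_2(a) = 1 ≥ 1, so the series converges in ℤ_2 to 1/(1 − a) = 1/(1 − 38) = -1/37. Expand this rational in ℤ_2: compute digits iteratively via d_i = x_i mod 2, x_{i+1} = (x_i − d_i)/2. The first 5 digits are (1, 1, 0, 0, 1).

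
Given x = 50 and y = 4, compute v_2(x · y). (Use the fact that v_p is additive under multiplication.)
v_2(200) = 3

v_p(x) = 1 (factor: 50 = 2^1 · 25); v_p(y) = 2 (factor: 4 = 2^2 · 1). Additivity: v_p(xy) = v_p(x) + v_p(y) = 1 + 2 = 3. (Direct check: xy = 200 = 2^3 · (25).)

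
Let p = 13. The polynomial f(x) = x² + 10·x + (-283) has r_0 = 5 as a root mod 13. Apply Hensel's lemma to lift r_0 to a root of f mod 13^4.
r_3 = 7181 (mod 28561)

Hensel: r_{i+1} = r_i − f(r_i)·(f′(r_i))^{-1} mod 13^{i+2}, f′(x) = 2x + 10. Iterate:
  r_0 = 5 (mod 13)
  r_1 = 83 (mod 169)
  r_2 = 590 (mod 2197)
  r_3 = 7181 (mod 28561)
Final: r = 7181 satisfies f(r) ≡ 0 mod 13^4.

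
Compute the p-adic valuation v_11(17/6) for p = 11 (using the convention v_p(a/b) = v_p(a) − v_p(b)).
v_11(17/6) = 0

Factor powers of 11 from the numerator and denominator of the reduced fraction: 17 = 11^0 · 17 and 6 = 11^0 · 6. Apply v_p(a/b) = v_p(a) − v_p(b): v_11(17/6) = 0 − 0 = 0.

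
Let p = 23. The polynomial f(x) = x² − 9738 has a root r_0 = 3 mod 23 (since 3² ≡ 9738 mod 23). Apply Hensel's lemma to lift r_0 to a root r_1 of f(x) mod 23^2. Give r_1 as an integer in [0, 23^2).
r_1 = 302 (mod 529)

Hensel's recurrence: r_{i+1} = r_i − f(r_i)·(f′(r_i))^{-1} mod 23^{i+2}, with f′(x) = 2x. Iterate:
  r_0 = 3 (mod 23)
  r_1 = 302 (mod 529)
Final: r_1 = 302, and one checks f(r_1) ≡ 0 mod 23^2.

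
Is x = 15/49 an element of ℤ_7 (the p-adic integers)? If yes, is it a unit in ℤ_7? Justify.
x ∉ ℤ_7 (v_7(x) = -2 < 0)

ℤ_7 = {x ∈ ℚ_7 : v_7(x) ≥ 0} and ℤ_7^× = {x ∈ ℤ_7 : v_7(x) = 0}. Here v_7(15/49) = v_7(num) − v_7(den) = -2; compare against these criteria.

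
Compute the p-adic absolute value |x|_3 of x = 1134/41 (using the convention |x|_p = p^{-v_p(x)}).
|1134/41|_3 = 1/81

Step 1 — compute v_3(x) by factoring powers of 3 out of the numerator and denominator: v_3(1134/41) = 4. Step 2 — apply |x|_p = p^{-v_p(x)} = 3^{-4} = 1/81.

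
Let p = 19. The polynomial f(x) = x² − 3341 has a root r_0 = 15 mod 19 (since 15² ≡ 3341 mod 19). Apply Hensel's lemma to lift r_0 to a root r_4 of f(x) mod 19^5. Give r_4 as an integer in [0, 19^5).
r_4 = 1193272 (mod 2476099)

Hensel's recurrence: r_{i+1} = r_i − f(r_i)·(f′(r_i))^{-1} mod 19^{i+2}, with f′(x) = 2x. Iterate:
  r_0 = 15 (mod 19)
  r_1 = 167 (mod 361)
  r_2 = 6665 (mod 6859)
  r_3 = 20383 (mod 130321)
  r_4 = 1193272 (mod 2476099)
Final: r_4 = 1193272, and one checks f(r_4) ≡ 0 mod 19^5.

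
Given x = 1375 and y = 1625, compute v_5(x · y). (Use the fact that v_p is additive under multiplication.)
v_5(2234375) = 6

v_p(x) = 3 (factor: 1375 = 5^3 · 11); v_p(y) = 3 (factor: 1625 = 5^3 · 13). Additivity: v_p(xy) = v_p(x) + v_p(y) = 3 + 3 = 6. (Direct check: xy = 2234375 = 5^6 · (143).)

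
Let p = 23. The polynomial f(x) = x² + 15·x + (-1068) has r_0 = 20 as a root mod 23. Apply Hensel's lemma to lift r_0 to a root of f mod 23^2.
r_1 = 296 (mod 529)

Hensel: r_{i+1} = r_i − f(r_i)·(f′(r_i))^{-1} mod 23^{i+2}, f′(x) = 2x + 15. Iterate:
  r_0 = 20 (mod 23)
  r_1 = 296 (mod 529)
Final: r = 296 satisfies f(r) ≡ 0 mod 23^2.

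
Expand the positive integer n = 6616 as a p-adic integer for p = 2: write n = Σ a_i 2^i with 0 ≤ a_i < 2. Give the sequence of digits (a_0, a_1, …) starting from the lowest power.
(a_0, a_1, …) = (0, 0, 0, 1, 1, 0, 1, 1, 1, 0, 0, 1, 1)

Repeated division by 2 gives the digits low-to-high: 6616 = 1·2^3 + 1·2^4 + 1·2^6 + 1·2^7 + 1·2^8 + 1·2^11 + 1·2^12. Digit sequence: (0, 0, 0, 1, 1, 0, 1, 1, 1, 0, 0, 1, 1).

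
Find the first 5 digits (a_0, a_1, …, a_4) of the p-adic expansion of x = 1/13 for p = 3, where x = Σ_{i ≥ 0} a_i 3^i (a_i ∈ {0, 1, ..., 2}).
(a_0, …, a_4) = (1, 2, 2, 0, 2)

v_3(1/13) = 0 (numerator and denominator both coprime to 3), so x ∈ ℤ_3^×. Compute digits iteratively via a_i = x_i mod 3, x_{i+1} = (x_i − a_i)/3, with x_0 = x:
  x_0 = 1/13;  a_0 = 1;  x_1 = (x_0 − 1)/3 = -4/13
  x_1 = -4/13;  a_1 = 2;  x_2 = (x_1 − 2)/3 = -10/13
  x_2 = -10/13;  a_2 = 2;  x_3 = (x_2 − 2)/3 = -12/13
  x_3 = -12/13;  a_3 = 0;  x_4 = (x_3 − 0)/3 = -4/13
  x_4 = -4/13;  a_4 = 2;  x_5 = (x_4 − 2)/3 = -10/13
Digits: (1, 2, 2, 0, 2).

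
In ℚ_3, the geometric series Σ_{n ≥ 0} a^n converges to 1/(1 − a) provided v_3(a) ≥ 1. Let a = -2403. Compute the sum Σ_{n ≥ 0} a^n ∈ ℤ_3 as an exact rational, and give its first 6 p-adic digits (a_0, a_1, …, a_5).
Σ a^n = 1/(1 − a) = 1/2404;  first 6 digits = (1, 0, 0, 1, 0, 2)

v_3(a) = 3 ≥ 1, so the series converges in ℤ_3 to 1/(1 − a) = 1/(1 − (-2403)) = 1/2404. Expand this rational in ℤ_3: compute digits iteratively via d_i = x_i mod 3, x_{i+1} = (x_i − d_i)/3. The first 6 digits are (1, 0, 0, 1, 0, 2).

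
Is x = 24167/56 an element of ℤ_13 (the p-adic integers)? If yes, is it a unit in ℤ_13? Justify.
x ∈ ℤ_13 but not a unit; v_13(x) = 3 > 0

ℤ_13 = {x ∈ ℚ_13 : v_13(x) ≥ 0} and ℤ_13^× = {x ∈ ℤ_13 : v_13(x) = 0}. Here v_13(24167/56) = v_13(num) − v_13(den) = 3; compare against these criteria.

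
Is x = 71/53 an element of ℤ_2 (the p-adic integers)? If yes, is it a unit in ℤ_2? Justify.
x ∈ ℤ_2^× (unit); v_2(x) = 0

ℤ_2 = {x ∈ ℚ_2 : v_2(x) ≥ 0} and ℤ_2^× = {x ∈ ℤ_2 : v_2(x) = 0}. Here v_2(71/53) = v_2(num) − v_2(den) = 0; compare against these criteria.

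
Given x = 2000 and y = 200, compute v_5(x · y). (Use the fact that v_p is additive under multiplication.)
v_5(400000) = 5

v_p(x) = 3 (factor: 2000 = 5^3 · 16); v_p(y) = 2 (factor: 200 = 5^2 · 8). Additivity: v_p(xy) = v_p(x) + v_p(y) = 3 + 2 = 5. (Direct check: xy = 400000 = 5^5 · (128).)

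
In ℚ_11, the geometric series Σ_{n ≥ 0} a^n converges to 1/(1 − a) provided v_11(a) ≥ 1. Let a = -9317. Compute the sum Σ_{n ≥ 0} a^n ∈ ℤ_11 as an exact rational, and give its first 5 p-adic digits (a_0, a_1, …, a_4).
Σ a^n = 1/(1 − a) = 1/9318;  first 5 digits = (1, 0, 0, 4, 10)

v_11(a) = 3 ≥ 1, so the series converges in ℤ_11 to 1/(1 − a) = 1/(1 − (-9317)) = 1/9318. Expand this rational in ℤ_11: compute digits iteratively via d_i = x_i mod 11, x_{i+1} = (x_i − d_i)/11. The first 5 digits are (1, 0, 0, 4, 10).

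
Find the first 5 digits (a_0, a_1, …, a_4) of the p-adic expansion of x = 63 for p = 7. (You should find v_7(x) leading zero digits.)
(a_0, …, a_4) = (0, 2, 1, 0, 0)

v_7(63) = 1, so a_0 = ... = a_0 = 0. Factor out: x = 7^1 · u with u = 9 a unit in ℤ_7. Expand u iteratively via a_{v+i} = u_i mod 7, u_{i+1} = (u_i − a_{v+i})/7:
  u_0 = 9;  a_1 = 2;  u_1 = (u_0 − 2)/7 = 1
  u_1 = 1;  a_2 = 1;  u_2 = (u_1 − 1)/7 = 0
  u_2 = 0;  a_3 = 0;  u_3 = (u_2 − 0)/7 = 0
  u_3 = 0;  a_4 = 0;  u_4 = (u_3 − 0)/7 = 0
Digits: (0, 2, 1, 0, 0).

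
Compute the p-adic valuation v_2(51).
v_2(51) = 0

v_2(n) is the largest exponent k such that 2^k divides n. Factor out: 51 = 2^0 · 51. (Sign doesn't affect v_p.) So v_2(51) = 0.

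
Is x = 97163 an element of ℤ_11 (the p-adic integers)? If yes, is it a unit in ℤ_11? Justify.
x ∈ ℤ_11 but not a unit; v_11(x) = 3 > 0

ℤ_11 = {x ∈ ℚ_11 : v_11(x) ≥ 0} and ℤ_11^× = {x ∈ ℤ_11 : v_11(x) = 0}. Here v_11(97163) = v_11(num) − v_11(den) = 3; compare against these criteria.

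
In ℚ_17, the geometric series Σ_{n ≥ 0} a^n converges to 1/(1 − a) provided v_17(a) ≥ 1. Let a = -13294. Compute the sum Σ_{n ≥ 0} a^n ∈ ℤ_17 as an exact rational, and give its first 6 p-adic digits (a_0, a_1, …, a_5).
Σ a^n = 1/(1 − a) = 1/13295;  first 6 digits = (1, 0, 5, 14, 7, 5)

v_17(a) = 2 ≥ 1, so the series converges in ℤ_17 to 1/(1 − a) = 1/(1 − (-13294)) = 1/13295. Expand this rational in ℤ_17: compute digits iteratively via d_i = x_i mod 17, x_{i+1} = (x_i − d_i)/17. The first 6 digits are (1, 0, 5, 14, 7, 5).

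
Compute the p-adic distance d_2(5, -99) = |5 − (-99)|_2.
d_2(5, -99) = 1/8

Step 1 — x − y = 5 − (-99) = 104. Step 2 — v_2(104) = 3 (factor: 104 = (2^3 · 13); the sign does not affect v_p). Step 3 — |x − y|_2 = 2^{-3} = 1/8.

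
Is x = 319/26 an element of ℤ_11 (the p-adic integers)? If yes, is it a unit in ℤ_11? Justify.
x ∈ ℤ_11 but not a unit; v_11(x) = 1 > 0

ℤ_11 = {x ∈ ℚ_11 : v_11(x) ≥ 0} and ℤ_11^× = {x ∈ ℤ_11 : v_11(x) = 0}. Here v_11(319/26) = v_11(num) − v_11(den) = 1; compare against these criteria.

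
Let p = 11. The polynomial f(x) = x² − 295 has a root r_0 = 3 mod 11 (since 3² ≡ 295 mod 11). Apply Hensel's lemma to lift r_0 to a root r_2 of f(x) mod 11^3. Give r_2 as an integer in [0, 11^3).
r_2 = 91 (mod 1331)

Hensel's recurrence: r_{i+1} = r_i − f(r_i)·(f′(r_i))^{-1} mod 11^{i+2}, with f′(x) = 2x. Iterate:
  r_0 = 3 (mod 11)
  r_1 = 91 (mod 121)
  r_2 = 91 (mod 1331)
Final: r_2 = 91, and one checks f(r_2) ≡ 0 mod 11^3.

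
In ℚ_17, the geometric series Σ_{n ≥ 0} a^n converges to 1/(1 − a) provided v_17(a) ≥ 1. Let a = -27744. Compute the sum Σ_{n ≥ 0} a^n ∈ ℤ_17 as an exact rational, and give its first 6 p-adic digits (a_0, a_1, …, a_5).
Σ a^n = 1/(1 − a) = 1/27745;  first 6 digits = (1, 0, 6, 11, 1, 15)

v_17(a) = 2 ≥ 1, so the series converges in ℤ_17 to 1/(1 − a) = 1/(1 − (-27744)) = 1/27745. Expand this rational in ℤ_17: compute digits iteratively via d_i = x_i mod 17, x_{i+1} = (x_i − d_i)/17. The first 6 digits are (1, 0, 6, 11, 1, 15).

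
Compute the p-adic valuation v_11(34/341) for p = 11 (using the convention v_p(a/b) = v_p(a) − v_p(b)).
v_11(34/341) = -1

Factor powers of 11 from the numerator and denominator of the reduced fraction: 34 = 11^0 · 34 and 341 = 11^1 · 31. Apply v_p(a/b) = v_p(a) − v_p(b): v_11(34/341) = 0 − 1 = -1.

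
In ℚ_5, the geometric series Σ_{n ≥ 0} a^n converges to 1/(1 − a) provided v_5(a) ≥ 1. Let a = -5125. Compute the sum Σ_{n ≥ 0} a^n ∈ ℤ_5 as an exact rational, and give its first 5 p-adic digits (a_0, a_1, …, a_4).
Σ a^n = 1/(1 − a) = 1/5126;  first 5 digits = (1, 0, 0, 4, 1)

v_5(a) = 3 ≥ 1, so the series converges in ℤ_5 to 1/(1 − a) = 1/(1 − (-5125)) = 1/5126. Expand this rational in ℤ_5: compute digits iteratively via d_i = x_i mod 5, x_{i+1} = (x_i − d_i)/5. The first 5 digits are (1, 0, 0, 4, 1).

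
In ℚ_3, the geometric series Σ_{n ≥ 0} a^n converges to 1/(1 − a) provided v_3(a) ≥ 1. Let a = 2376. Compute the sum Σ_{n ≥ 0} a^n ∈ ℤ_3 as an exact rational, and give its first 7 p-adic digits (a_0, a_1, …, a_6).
Σ a^n = 1/(1 − a) = -1/2375;  first 7 digits = (1, 0, 0, 1, 2, 0, 1)

v_3(a) = 3 ≥ 1, so the series converges in ℤ_3 to 1/(1 − a) = 1/(1 − 2376) = -1/2375. Expand this rational in ℤ_3: compute digits iteratively via d_i = x_i mod 3, x_{i+1} = (x_i − d_i)/3. The first 7 digits are (1, 0, 0, 1, 2, 0, 1).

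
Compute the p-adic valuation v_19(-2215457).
v_19(-2215457) = 4

v_19(n) is the largest exponent k such that 19^k divides n. Factor out: -2215457 = -19^4 · 17. (Sign doesn't affect v_p.) So v_19(-2215457) = 4.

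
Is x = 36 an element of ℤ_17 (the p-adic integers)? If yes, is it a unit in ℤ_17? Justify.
x ∈ ℤ_17^× (unit); v_17(x) = 0

ℤ_17 = {x ∈ ℚ_17 : v_17(x) ≥ 0} and ℤ_17^× = {x ∈ ℤ_17 : v_17(x) = 0}. Here v_17(36) = v_17(num) − v_17(den) = 0; compare against these criteria.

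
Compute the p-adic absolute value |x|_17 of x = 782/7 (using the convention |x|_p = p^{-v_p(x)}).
|782/7|_17 = 1/17

Step 1 — compute v_17(x) by factoring powers of 17 out of the numerator and denominator: v_17(782/7) = 1. Step 2 — apply |x|_p = p^{-v_p(x)} = 17^{-1} = 1/17.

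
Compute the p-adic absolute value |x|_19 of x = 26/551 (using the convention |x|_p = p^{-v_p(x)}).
|26/551|_19 = 19

Step 1 — compute v_19(x) by factoring powers of 19 out of the numerator and denominator: v_19(26/551) = -1. Step 2 — apply |x|_p = p^{-v_p(x)} = 19^{1} = 19.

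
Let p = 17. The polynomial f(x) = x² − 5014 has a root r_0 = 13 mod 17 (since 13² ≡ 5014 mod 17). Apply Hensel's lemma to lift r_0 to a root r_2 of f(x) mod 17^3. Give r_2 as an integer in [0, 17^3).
r_2 = 4212 (mod 4913)

Hensel's recurrence: r_{i+1} = r_i − f(r_i)·(f′(r_i))^{-1} mod 17^{i+2}, with f′(x) = 2x. Iterate:
  r_0 = 13 (mod 17)
  r_1 = 166 (mod 289)
  r_2 = 4212 (mod 4913)
Final: r_2 = 4212, and one checks f(r_2) ≡ 0 mod 17^3.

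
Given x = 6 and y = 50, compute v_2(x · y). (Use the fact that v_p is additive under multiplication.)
v_2(300) = 2

v_p(x) = 1 (factor: 6 = 2^1 · 3); v_p(y) = 1 (factor: 50 = 2^1 · 25). Additivity: v_p(xy) = v_p(x) + v_p(y) = 1 + 1 = 2. (Direct check: xy = 300 = 2^2 · (75).)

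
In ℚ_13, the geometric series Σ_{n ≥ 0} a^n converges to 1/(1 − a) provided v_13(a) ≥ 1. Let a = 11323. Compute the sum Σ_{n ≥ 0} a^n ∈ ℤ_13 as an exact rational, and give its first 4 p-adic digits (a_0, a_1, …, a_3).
Σ a^n = 1/(1 − a) = -1/11322;  first 4 digits = (1, 0, 2, 5)

v_13(a) = 2 ≥ 1, so the series converges in ℤ_13 to 1/(1 − a) = 1/(1 − 11323) = -1/11322. Expand this rational in ℤ_13: compute digits iteratively via d_i = x_i mod 13, x_{i+1} = (x_i − d_i)/13. The first 4 digits are (1, 0, 2, 5).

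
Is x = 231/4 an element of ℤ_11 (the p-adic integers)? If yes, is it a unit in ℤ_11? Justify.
x ∈ ℤ_11 but not a unit; v_11(x) = 1 > 0

ℤ_11 = {x ∈ ℚ_11 : v_11(x) ≥ 0} and ℤ_11^× = {x ∈ ℤ_11 : v_11(x) = 0}. Here v_11(231/4) = v_11(num) − v_11(den) = 1; compare against these criteria.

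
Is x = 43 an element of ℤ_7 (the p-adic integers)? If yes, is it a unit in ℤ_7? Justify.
x ∈ ℤ_7^× (unit); v_7(x) = 0

ℤ_7 = {x ∈ ℚ_7 : v_7(x) ≥ 0} and ℤ_7^× = {x ∈ ℤ_7 : v_7(x) = 0}. Here v_7(43) = v_7(num) − v_7(den) = 0; compare against these criteria.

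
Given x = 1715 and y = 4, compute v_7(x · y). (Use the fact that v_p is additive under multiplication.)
v_7(6860) = 3

v_p(x) = 3 (factor: 1715 = 7^3 · 5); v_p(y) = 0 (factor: 4 = 7^0 · 4). Additivity: v_p(xy) = v_p(x) + v_p(y) = 3 + 0 = 3. (Direct check: xy = 6860 = 7^3 · (20).)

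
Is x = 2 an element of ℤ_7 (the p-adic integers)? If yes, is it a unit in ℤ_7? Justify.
x ∈ ℤ_7^× (unit); v_7(x) = 0

ℤ_7 = {x ∈ ℚ_7 : v_7(x) ≥ 0} and ℤ_7^× = {x ∈ ℤ_7 : v_7(x) = 0}. Here v_7(2) = v_7(num) − v_7(den) = 0; compare against these criteria.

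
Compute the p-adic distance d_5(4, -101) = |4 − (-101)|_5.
d_5(4, -101) = 1/5

Step 1 — x − y = 4 − (-101) = 105. Step 2 — v_5(105) = 1 (factor: 105 = (5^1 · 21); the sign does not affect v_p). Step 3 — |x − y|_5 = 5^{-1} = 1/5.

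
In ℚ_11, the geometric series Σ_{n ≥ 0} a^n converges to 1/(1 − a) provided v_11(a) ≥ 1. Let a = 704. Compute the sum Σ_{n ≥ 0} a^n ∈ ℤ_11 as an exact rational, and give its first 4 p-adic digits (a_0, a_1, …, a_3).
Σ a^n = 1/(1 − a) = -1/703;  first 4 digits = (1, 9, 9, 1)

v_11(a) = 1 ≥ 1, so the series converges in ℤ_11 to 1/(1 − a) = 1/(1 − 704) = -1/703. Expand this rational in ℤ_11: compute digits iteratively via d_i = x_i mod 11, x_{i+1} = (x_i − d_i)/11. The first 4 digits are (1, 9, 9, 1).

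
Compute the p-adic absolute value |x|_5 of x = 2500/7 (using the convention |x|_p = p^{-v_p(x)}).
|2500/7|_5 = 1/625

Step 1 — compute v_5(x) by factoring powers of 5 out of the numerator and denominator: v_5(2500/7) = 4. Step 2 — apply |x|_p = p^{-v_p(x)} = 5^{-4} = 1/625.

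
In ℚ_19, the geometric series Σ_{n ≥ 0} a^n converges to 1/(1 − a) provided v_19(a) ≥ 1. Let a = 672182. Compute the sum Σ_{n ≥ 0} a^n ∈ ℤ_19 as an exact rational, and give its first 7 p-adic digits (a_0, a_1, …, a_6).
Σ a^n = 1/(1 − a) = -1/672181;  first 7 digits = (1, 0, 0, 3, 5, 0, 9)

v_19(a) = 3 ≥ 1, so the series converges in ℤ_19 to 1/(1 − a) = 1/(1 − 672182) = -1/672181. Expand this rational in ℤ_19: compute digits iteratively via d_i = x_i mod 19, x_{i+1} = (x_i − d_i)/19. The first 7 digits are (1, 0, 0, 3, 5, 0, 9).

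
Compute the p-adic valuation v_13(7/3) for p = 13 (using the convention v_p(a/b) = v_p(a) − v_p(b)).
v_13(7/3) = 0

Factor powers of 13 from the numerator and denominator of the reduced fraction: 7 = 13^0 · 7 and 3 = 13^0 · 3. Apply v_p(a/b) = v_p(a) − v_p(b): v_13(7/3) = 0 − 0 = 0.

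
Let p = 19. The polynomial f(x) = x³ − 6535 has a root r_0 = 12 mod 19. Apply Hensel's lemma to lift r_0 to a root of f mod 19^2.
r_1 = 278 (mod 361)

Hensel: r_{i+1} = r_i − f(r_i)/f′(r_i) mod 19^{i+2}, where f′(x) = 3x². Iterate:
  r_0 = 12 (mod 19)
  r_1 = 278 (mod 361)
Final: r = 278 with f(r) ≡ 0 mod 19^2.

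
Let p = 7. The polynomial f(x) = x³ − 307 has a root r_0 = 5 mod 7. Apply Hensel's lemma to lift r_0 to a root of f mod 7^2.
r_1 = 12 (mod 49)

Hensel: r_{i+1} = r_i − f(r_i)/f′(r_i) mod 7^{i+2}, where f′(x) = 3x². Iterate:
  r_0 = 5 (mod 7)
  r_1 = 12 (mod 49)
Final: r = 12 with f(r) ≡ 0 mod 7^2.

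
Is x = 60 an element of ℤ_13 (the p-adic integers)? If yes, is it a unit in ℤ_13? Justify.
x ∈ ℤ_13^× (unit); v_13(x) = 0

ℤ_13 = {x ∈ ℚ_13 : v_13(x) ≥ 0} and ℤ_13^× = {x ∈ ℤ_13 : v_13(x) = 0}. Here v_13(60) = v_13(num) − v_13(den) = 0; compare against these criteria.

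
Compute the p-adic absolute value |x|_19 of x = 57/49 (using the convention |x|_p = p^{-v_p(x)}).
|57/49|_19 = 1/19

Step 1 — compute v_19(x) by factoring powers of 19 out of the numerator and denominator: v_19(57/49) = 1. Step 2 — apply |x|_p = p^{-v_p(x)} = 19^{-1} = 1/19.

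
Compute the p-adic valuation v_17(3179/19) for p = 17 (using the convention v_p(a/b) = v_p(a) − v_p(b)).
v_17(3179/19) = 2

Factor powers of 17 from the numerator and denominator of the reduced fraction: 3179 = 17^2 · 11 and 19 = 17^0 · 19. Apply v_p(a/b) = v_p(a) − v_p(b): v_17(3179/19) = 2 − 0 = 2.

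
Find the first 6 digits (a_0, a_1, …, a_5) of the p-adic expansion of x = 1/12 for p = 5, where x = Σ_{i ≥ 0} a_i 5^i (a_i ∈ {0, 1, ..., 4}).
(a_0, …, a_5) = (3, 4, 2, 4, 2, 4)

v_5(1/12) = 0 (numerator and denominator both coprime to 5), so x ∈ ℤ_5^×. Compute digits iteratively via a_i = x_i mod 5, x_{i+1} = (x_i − a_i)/5, with x_0 = x:
  x_0 = 1/12;  a_0 = 3;  x_1 = (x_0 − 3)/5 = -7/12
  x_1 = -7/12;  a_1 = 4;  x_2 = (x_1 − 4)/5 = -11/12
  x_2 = -11/12;  a_2 = 2;  x_3 = (x_2 − 2)/5 = -7/12
  x_3 = -7/12;  a_3 = 4;  x_4 = (x_3 − 4)/5 = -11/12
  x_4 = -11/12;  a_4 = 2;  x_5 = (x_4 − 2)/5 = -7/12
  x_5 = -7/12;  a_5 = 4;  x_6 = (x_5 − 4)/5 = -11/12
Digits: (3, 4, 2, 4, 2, 4).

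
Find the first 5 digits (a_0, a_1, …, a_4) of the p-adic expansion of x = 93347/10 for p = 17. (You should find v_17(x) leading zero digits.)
(a_0, …, a_4) = (0, 0, 0, 7, 15)

v_17(93347/10) = 3, so a_0 = ... = a_2 = 0. Factor out: x = 17^3 · u with u = 19/10 a unit in ℤ_17. Expand u iteratively via a_{v+i} = u_i mod 17, u_{i+1} = (u_i − a_{v+i})/17:
  u_0 = 19/10;  a_3 = 7;  u_1 = (u_0 − 7)/17 = -3/10
  u_1 = -3/10;  a_4 = 15;  u_2 = (u_1 − 15)/17 = -9/10
Digits: (0, 0, 0, 7, 15).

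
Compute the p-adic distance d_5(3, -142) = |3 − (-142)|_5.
d_5(3, -142) = 1/5

Step 1 — x − y = 3 − (-142) = 145. Step 2 — v_5(145) = 1 (factor: 145 = (5^1 · 29); the sign does not affect v_p). Step 3 — |x − y|_5 = 5^{-1} = 1/5.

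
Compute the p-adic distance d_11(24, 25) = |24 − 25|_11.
d_11(24, 25) = 1

Step 1 — x − y = 24 − 25 = -1. Step 2 — v_11(-1) = 0 (factor: -1 = −(11^0 · 1); the sign does not affect v_p). Step 3 — |x − y|_11 = 11^{0} = 1.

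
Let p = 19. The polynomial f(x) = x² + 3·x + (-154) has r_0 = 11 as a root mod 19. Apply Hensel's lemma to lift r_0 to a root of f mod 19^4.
r_3 = 11 (mod 130321)

Hensel: r_{i+1} = r_i − f(r_i)·(f′(r_i))^{-1} mod 19^{i+2}, f′(x) = 2x + 3. Iterate:
  r_0 = 11 (mod 19)
  r_1 = 11 (mod 361)
  r_2 = 11 (mod 6859)
  r_3 = 11 (mod 130321)
Final: r = 11 satisfies f(r) ≡ 0 mod 19^4.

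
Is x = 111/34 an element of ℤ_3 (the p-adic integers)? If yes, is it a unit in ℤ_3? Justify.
x ∈ ℤ_3 but not a unit; v_3(x) = 1 > 0

ℤ_3 = {x ∈ ℚ_3 : v_3(x) ≥ 0} and ℤ_3^× = {x ∈ ℤ_3 : v_3(x) = 0}. Here v_3(111/34) = v_3(num) − v_3(den) = 1; compare against these criteria.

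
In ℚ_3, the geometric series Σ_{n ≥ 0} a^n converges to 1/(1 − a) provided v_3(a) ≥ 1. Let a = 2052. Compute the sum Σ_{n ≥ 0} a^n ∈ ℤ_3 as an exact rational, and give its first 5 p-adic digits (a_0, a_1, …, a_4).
Σ a^n = 1/(1 − a) = -1/2051;  first 5 digits = (1, 0, 0, 1, 1)

v_3(a) = 3 ≥ 1, so the series converges in ℤ_3 to 1/(1 − a) = 1/(1 − 2052) = -1/2051. Expand this rational in ℤ_3: compute digits iteratively via d_i = x_i mod 3, x_{i+1} = (x_i − d_i)/3. The first 5 digits are (1, 0, 0, 1, 1).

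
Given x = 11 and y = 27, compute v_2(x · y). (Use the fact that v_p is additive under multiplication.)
v_2(297) = 0

v_p(x) = 0 (factor: 11 = 2^0 · 11); v_p(y) = 0 (factor: 27 = 2^0 · 27). Additivity: v_p(xy) = v_p(x) + v_p(y) = 0 + 0 = 0. (Direct check: xy = 297 = 2^0 · (297).)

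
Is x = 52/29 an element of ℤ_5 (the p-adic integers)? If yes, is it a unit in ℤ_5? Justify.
x ∈ ℤ_5^× (unit); v_5(x) = 0

ℤ_5 = {x ∈ ℚ_5 : v_5(x) ≥ 0} and ℤ_5^× = {x ∈ ℤ_5 : v_5(x) = 0}. Here v_5(52/29) = v_5(num) − v_5(den) = 0; compare against these criteria.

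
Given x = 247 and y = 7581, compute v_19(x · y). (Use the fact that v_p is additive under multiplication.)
v_19(1872507) = 3

v_p(x) = 1 (factor: 247 = 19^1 · 13); v_p(y) = 2 (factor: 7581 = 19^2 · 21). Additivity: v_p(xy) = v_p(x) + v_p(y) = 1 + 2 = 3. (Direct check: xy = 1872507 = 19^3 · (273).)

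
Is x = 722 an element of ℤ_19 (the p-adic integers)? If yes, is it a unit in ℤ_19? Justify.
x ∈ ℤ_19 but not a unit; v_19(x) = 2 > 0

ℤ_19 = {x ∈ ℚ_19 : v_19(x) ≥ 0} and ℤ_19^× = {x ∈ ℤ_19 : v_19(x) = 0}. Here v_19(722) = v_19(num) − v_19(den) = 2; compare against these criteria.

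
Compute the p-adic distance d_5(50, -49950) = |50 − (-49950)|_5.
d_5(50, -49950) = 1/3125

Step 1 — x − y = 50 − (-49950) = 50000. Step 2 — v_5(50000) = 5 (factor: 50000 = (5^5 · 16); the sign does not affect v_p). Step 3 — |x − y|_5 = 5^{-5} = 1/3125.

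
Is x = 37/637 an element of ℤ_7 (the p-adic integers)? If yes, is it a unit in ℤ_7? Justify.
x ∉ ℤ_7 (v_7(x) = -2 < 0)

ℤ_7 = {x ∈ ℚ_7 : v_7(x) ≥ 0} and ℤ_7^× = {x ∈ ℤ_7 : v_7(x) = 0}. Here v_7(37/637) = v_7(num) − v_7(den) = -2; compare against these criteria.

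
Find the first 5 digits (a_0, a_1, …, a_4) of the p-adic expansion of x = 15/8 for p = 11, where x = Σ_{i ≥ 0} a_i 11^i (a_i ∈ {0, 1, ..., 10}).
(a_0, …, a_4) = (6, 1, 4, 1, 4)

v_11(15/8) = 0 (numerator and denominator both coprime to 11), so x ∈ ℤ_11^×. Compute digits iteratively via a_i = x_i mod 11, x_{i+1} = (x_i − a_i)/11, with x_0 = x:
  x_0 = 15/8;  a_0 = 6;  x_1 = (x_0 − 6)/11 = -3/8
  x_1 = -3/8;  a_1 = 1;  x_2 = (x_1 − 1)/11 = -1/8
  x_2 = -1/8;  a_2 = 4;  x_3 = (x_2 − 4)/11 = -3/8
  x_3 = -3/8;  a_3 = 1;  x_4 = (x_3 − 1)/11 = -1/8
  x_4 = -1/8;  a_4 = 4;  x_5 = (x_4 − 4)/11 = -3/8
Digits: (6, 1, 4, 1, 4).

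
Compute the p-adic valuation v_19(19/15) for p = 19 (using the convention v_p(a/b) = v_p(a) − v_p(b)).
v_19(19/15) = 1

Factor powers of 19 from the numerator and denominator of the reduced fraction: 19 = 19^1 · 1 and 15 = 19^0 · 15. Apply v_p(a/b) = v_p(a) − v_p(b): v_19(19/15) = 1 − 0 = 1.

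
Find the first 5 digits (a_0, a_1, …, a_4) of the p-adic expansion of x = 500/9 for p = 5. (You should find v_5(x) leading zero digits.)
(a_0, …, a_4) = (0, 0, 0, 1, 1)

v_5(500/9) = 3, so a_0 = ... = a_2 = 0. Factor out: x = 5^3 · u with u = 4/9 a unit in ℤ_5. Expand u iteratively via a_{v+i} = u_i mod 5, u_{i+1} = (u_i − a_{v+i})/5:
  u_0 = 4/9;  a_3 = 1;  u_1 = (u_0 − 1)/5 = -1/9
  u_1 = -1/9;  a_4 = 1;  u_2 = (u_1 − 1)/5 = -2/9
Digits: (0, 0, 0, 1, 1).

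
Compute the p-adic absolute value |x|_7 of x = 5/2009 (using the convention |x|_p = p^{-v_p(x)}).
|5/2009|_7 = 49

Step 1 — compute v_7(x) by factoring powers of 7 out of the numerator and denominator: v_7(5/2009) = -2. Step 2 — apply |x|_p = p^{-v_p(x)} = 7^{2} = 49.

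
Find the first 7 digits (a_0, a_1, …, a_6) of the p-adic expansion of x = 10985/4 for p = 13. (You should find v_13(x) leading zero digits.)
(a_0, …, a_6) = (0, 0, 0, 11, 9, 9, 9)

v_13(10985/4) = 3, so a_0 = ... = a_2 = 0. Factor out: x = 13^3 · u with u = 5/4 a unit in ℤ_13. Expand u iteratively via a_{v+i} = u_i mod 13, u_{i+1} = (u_i − a_{v+i})/13:
  u_0 = 5/4;  a_3 = 11;  u_1 = (u_0 − 11)/13 = -3/4
  u_1 = -3/4;  a_4 = 9;  u_2 = (u_1 − 9)/13 = -3/4
  u_2 = -3/4;  a_5 = 9;  u_3 = (u_2 − 9)/13 = -3/4
  u_3 = -3/4;  a_6 = 9;  u_4 = (u_3 − 9)/13 = -3/4
Digits: (0, 0, 0, 11, 9, 9, 9).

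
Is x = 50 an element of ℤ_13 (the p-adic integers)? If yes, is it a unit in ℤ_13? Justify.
x ∈ ℤ_13^× (unit); v_13(x) = 0

ℤ_13 = {x ∈ ℚ_13 : v_13(x) ≥ 0} and ℤ_13^× = {x ∈ ℤ_13 : v_13(x) = 0}. Here v_13(50) = v_13(num) − v_13(den) = 0; compare against these criteria.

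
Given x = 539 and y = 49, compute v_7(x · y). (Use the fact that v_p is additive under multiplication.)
v_7(26411) = 4

v_p(x) = 2 (factor: 539 = 7^2 · 11); v_p(y) = 2 (factor: 49 = 7^2 · 1). Additivity: v_p(xy) = v_p(x) + v_p(y) = 2 + 2 = 4. (Direct check: xy = 26411 = 7^4 · (11).)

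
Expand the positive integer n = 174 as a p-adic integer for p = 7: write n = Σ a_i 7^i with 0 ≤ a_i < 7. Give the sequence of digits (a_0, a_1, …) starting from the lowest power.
(a_0, a_1, …) = (6, 3, 3)

Repeated division by 7 gives the digits low-to-high: 174 = 6 + 3·7^1 + 3·7^2. Digit sequence: (6, 3, 3).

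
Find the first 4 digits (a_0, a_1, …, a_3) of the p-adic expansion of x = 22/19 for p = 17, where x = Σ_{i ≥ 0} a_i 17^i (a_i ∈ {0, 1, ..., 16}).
(a_0, …, a_3) = (11, 3, 15, 0)

v_17(22/19) = 0 (numerator and denominator both coprime to 17), so x ∈ ℤ_17^×. Compute digits iteratively via a_i = x_i mod 17, x_{i+1} = (x_i − a_i)/17, with x_0 = x:
  x_0 = 22/19;  a_0 = 11;  x_1 = (x_0 − 11)/17 = -11/19
  x_1 = -11/19;  a_1 = 3;  x_2 = (x_1 − 3)/17 = -4/19
  x_2 = -4/19;  a_2 = 15;  x_3 = (x_2 − 15)/17 = -17/19
  x_3 = -17/19;  a_3 = 0;  x_4 = (x_3 − 0)/17 = -1/19
Digits: (11, 3, 15, 0).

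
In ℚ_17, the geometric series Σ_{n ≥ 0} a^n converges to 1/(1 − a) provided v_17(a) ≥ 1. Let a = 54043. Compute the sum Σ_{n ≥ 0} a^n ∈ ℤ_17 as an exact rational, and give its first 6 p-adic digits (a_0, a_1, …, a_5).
Σ a^n = 1/(1 − a) = -1/54042;  first 6 digits = (1, 0, 0, 11, 0, 0)

v_17(a) = 3 ≥ 1, so the series converges in ℤ_17 to 1/(1 − a) = 1/(1 − 54043) = -1/54042. Expand this rational in ℤ_17: compute digits iteratively via d_i = x_i mod 17, x_{i+1} = (x_i − d_i)/17. The first 6 digits are (1, 0, 0, 11, 0, 0).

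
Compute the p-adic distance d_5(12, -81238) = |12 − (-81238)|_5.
d_5(12, -81238) = 1/3125

Step 1 — x − y = 12 − (-81238) = 81250. Step 2 — v_5(81250) = 5 (factor: 81250 = (5^5 · 26); the sign does not affect v_p). Step 3 — |x − y|_5 = 5^{-5} = 1/3125.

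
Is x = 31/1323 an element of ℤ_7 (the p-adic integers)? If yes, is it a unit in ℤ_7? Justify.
x ∉ ℤ_7 (v_7(x) = -2 < 0)

ℤ_7 = {x ∈ ℚ_7 : v_7(x) ≥ 0} and ℤ_7^× = {x ∈ ℤ_7 : v_7(x) = 0}. Here v_7(31/1323) = v_7(num) − v_7(den) = -2; compare against these criteria.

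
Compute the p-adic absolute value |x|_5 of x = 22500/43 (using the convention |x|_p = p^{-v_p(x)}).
|22500/43|_5 = 1/625

Step 1 — compute v_5(x) by factoring powers of 5 out of the numerator and denominator: v_5(22500/43) = 4. Step 2 — apply |x|_p = p^{-v_p(x)} = 5^{-4} = 1/625.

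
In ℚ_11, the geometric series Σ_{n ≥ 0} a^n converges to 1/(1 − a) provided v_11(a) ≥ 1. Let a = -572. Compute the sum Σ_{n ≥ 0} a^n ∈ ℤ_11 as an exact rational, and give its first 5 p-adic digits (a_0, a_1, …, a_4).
Σ a^n = 1/(1 − a) = 1/573;  first 5 digits = (1, 3, 4, 8, 3)

v_11(a) = 1 ≥ 1, so the series converges in ℤ_11 to 1/(1 − a) = 1/(1 − (-572)) = 1/573. Expand this rational in ℤ_11: compute digits iteratively via d_i = x_i mod 11, x_{i+1} = (x_i − d_i)/11. The first 5 digits are (1, 3, 4, 8, 3).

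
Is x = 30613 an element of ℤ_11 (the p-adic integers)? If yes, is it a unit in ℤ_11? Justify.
x ∈ ℤ_11 but not a unit; v_11(x) = 3 > 0

ℤ_11 = {x ∈ ℚ_11 : v_11(x) ≥ 0} and ℤ_11^× = {x ∈ ℤ_11 : v_11(x) = 0}. Here v_11(30613) = v_11(num) − v_11(den) = 3; compare against these criteria.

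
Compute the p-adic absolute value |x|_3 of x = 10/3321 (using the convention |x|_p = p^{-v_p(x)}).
|10/3321|_3 = 81

Step 1 — compute v_3(x) by factoring powers of 3 out of the numerator and denominator: v_3(10/3321) = -4. Step 2 — apply |x|_p = p^{-v_p(x)} = 3^{4} = 81.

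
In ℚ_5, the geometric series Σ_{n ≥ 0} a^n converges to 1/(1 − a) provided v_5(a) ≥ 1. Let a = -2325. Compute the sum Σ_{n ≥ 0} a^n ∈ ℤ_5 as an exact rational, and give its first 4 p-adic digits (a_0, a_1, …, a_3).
Σ a^n = 1/(1 − a) = 1/2326;  first 4 digits = (1, 0, 2, 1)

v_5(a) = 2 ≥ 1, so the series converges in ℤ_5 to 1/(1 − a) = 1/(1 − (-2325)) = 1/2326. Expand this rational in ℤ_5: compute digits iteratively via d_i = x_i mod 5, x_{i+1} = (x_i − d_i)/5. The first 4 digits are (1, 0, 2, 1).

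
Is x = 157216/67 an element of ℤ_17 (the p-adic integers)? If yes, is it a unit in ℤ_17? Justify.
x ∈ ℤ_17 but not a unit; v_17(x) = 3 > 0

ℤ_17 = {x ∈ ℚ_17 : v_17(x) ≥ 0} and ℤ_17^× = {x ∈ ℤ_17 : v_17(x) = 0}. Here v_17(157216/67) = v_17(num) − v_17(den) = 3; compare against these criteria.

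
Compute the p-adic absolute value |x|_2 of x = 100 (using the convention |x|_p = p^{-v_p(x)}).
|100|_2 = 1/4

Step 1 — compute v_2(x) by factoring powers of 2 out of the numerator and denominator: v_2(100) = 2. Step 2 — apply |x|_p = p^{-v_p(x)} = 2^{-2} = 1/4.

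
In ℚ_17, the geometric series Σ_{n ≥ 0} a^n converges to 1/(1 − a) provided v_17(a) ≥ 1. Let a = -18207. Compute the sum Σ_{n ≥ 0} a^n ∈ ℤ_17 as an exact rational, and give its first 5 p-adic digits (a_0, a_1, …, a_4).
Σ a^n = 1/(1 − a) = 1/18208;  first 5 digits = (1, 0, 5, 13, 7)

v_17(a) = 2 ≥ 1, so the series converges in ℤ_17 to 1/(1 − a) = 1/(1 − (-18207)) = 1/18208. Expand this rational in ℤ_17: compute digits iteratively via d_i = x_i mod 17, x_{i+1} = (x_i − d_i)/17. The first 5 digits are (1, 0, 5, 13, 7).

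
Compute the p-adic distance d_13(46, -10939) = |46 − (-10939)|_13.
d_13(46, -10939) = 1/2197

Step 1 — x − y = 46 − (-10939) = 10985. Step 2 — v_13(10985) = 3 (factor: 10985 = (13^3 · 5); the sign does not affect v_p). Step 3 — |x − y|_13 = 13^{-3} = 1/2197.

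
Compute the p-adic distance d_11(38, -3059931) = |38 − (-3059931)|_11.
d_11(38, -3059931) = 1/161051

Step 1 — x − y = 38 − (-3059931) = 3059969. Step 2 — v_11(3059969) = 5 (factor: 3059969 = (11^5 · 19); the sign does not affect v_p). Step 3 — |x − y|_11 = 11^{-5} = 1/161051.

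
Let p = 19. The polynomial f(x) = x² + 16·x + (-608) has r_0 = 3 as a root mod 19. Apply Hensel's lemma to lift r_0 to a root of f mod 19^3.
r_2 = 1751 (mod 6859)

Hensel: r_{i+1} = r_i − f(r_i)·(f′(r_i))^{-1} mod 19^{i+2}, f′(x) = 2x + 16. Iterate:
  r_0 = 3 (mod 19)
  r_1 = 307 (mod 361)
  r_2 = 1751 (mod 6859)
Final: r = 1751 satisfies f(r) ≡ 0 mod 19^3.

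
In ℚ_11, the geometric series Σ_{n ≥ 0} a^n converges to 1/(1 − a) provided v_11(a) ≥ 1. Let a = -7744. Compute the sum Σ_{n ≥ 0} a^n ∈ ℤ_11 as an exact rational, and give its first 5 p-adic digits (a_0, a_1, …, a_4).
Σ a^n = 1/(1 − a) = 1/7745;  first 5 digits = (1, 0, 2, 5, 3)

v_11(a) = 2 ≥ 1, so the series converges in ℤ_11 to 1/(1 − a) = 1/(1 − (-7744)) = 1/7745. Expand this rational in ℤ_11: compute digits iteratively via d_i = x_i mod 11, x_{i+1} = (x_i − d_i)/11. The first 5 digits are (1, 0, 2, 5, 3).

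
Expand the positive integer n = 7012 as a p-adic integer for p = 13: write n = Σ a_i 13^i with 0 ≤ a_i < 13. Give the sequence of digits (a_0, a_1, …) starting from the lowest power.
(a_0, a_1, …) = (5, 6, 2, 3)

Repeated division by 13 gives the digits low-to-high: 7012 = 5 + 6·13^1 + 2·13^2 + 3·13^3. Digit sequence: (5, 6, 2, 3).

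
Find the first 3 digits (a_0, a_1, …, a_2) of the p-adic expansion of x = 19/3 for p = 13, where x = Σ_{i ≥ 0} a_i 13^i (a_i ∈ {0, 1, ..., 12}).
(a_0, …, a_2) = (2, 9, 8)

v_13(19/3) = 0 (numerator and denominator both coprime to 13), so x ∈ ℤ_13^×. Compute digits iteratively via a_i = x_i mod 13, x_{i+1} = (x_i − a_i)/13, with x_0 = x:
  x_0 = 19/3;  a_0 = 2;  x_1 = (x_0 − 2)/13 = 1/3
  x_1 = 1/3;  a_1 = 9;  x_2 = (x_1 − 9)/13 = -2/3
  x_2 = -2/3;  a_2 = 8;  x_3 = (x_2 − 8)/13 = -2/3
Digits: (2, 9, 8).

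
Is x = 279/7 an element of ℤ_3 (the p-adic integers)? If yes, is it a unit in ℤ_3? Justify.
x ∈ ℤ_3 but not a unit; v_3(x) = 2 > 0

ℤ_3 = {x ∈ ℚ_3 : v_3(x) ≥ 0} and ℤ_3^× = {x ∈ ℤ_3 : v_3(x) = 0}. Here v_3(279/7) = v_3(num) − v_3(den) = 2; compare against these criteria.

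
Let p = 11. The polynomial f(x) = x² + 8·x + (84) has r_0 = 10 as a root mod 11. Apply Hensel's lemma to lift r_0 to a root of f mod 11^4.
r_3 = 12671 (mod 14641)

Hensel: r_{i+1} = r_i − f(r_i)·(f′(r_i))^{-1} mod 11^{i+2}, f′(x) = 2x + 8. Iterate:
  r_0 = 10 (mod 11)
  r_1 = 87 (mod 121)
  r_2 = 692 (mod 1331)
  r_3 = 12671 (mod 14641)
Final: r = 12671 satisfies f(r) ≡ 0 mod 11^4.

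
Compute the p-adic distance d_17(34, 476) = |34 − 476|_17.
d_17(34, 476) = 1/17

Step 1 — x − y = 34 − 476 = -442. Step 2 — v_17(-442) = 1 (factor: -442 = −(17^1 · 26); the sign does not affect v_p). Step 3 — |x − y|_17 = 17^{-1} = 1/17.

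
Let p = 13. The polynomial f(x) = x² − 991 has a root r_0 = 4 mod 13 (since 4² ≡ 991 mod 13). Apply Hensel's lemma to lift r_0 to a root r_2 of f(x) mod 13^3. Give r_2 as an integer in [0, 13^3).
r_2 = 316 (mod 2197)

Hensel's recurrence: r_{i+1} = r_i − f(r_i)·(f′(r_i))^{-1} mod 13^{i+2}, with f′(x) = 2x. Iterate:
  r_0 = 4 (mod 13)
  r_1 = 147 (mod 169)
  r_2 = 316 (mod 2197)
Final: r_2 = 316, and one checks f(r_2) ≡ 0 mod 13^3.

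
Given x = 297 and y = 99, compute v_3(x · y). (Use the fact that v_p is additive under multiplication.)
v_3(29403) = 5

v_p(x) = 3 (factor: 297 = 3^3 · 11); v_p(y) = 2 (factor: 99 = 3^2 · 11). Additivity: v_p(xy) = v_p(x) + v_p(y) = 3 + 2 = 5. (Direct check: xy = 29403 = 3^5 · (121).)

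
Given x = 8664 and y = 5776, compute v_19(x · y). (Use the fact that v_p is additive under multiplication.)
v_19(50043264) = 4

v_p(x) = 2 (factor: 8664 = 19^2 · 24); v_p(y) = 2 (factor: 5776 = 19^2 · 16). Additivity: v_p(xy) = v_p(x) + v_p(y) = 2 + 2 = 4. (Direct check: xy = 50043264 = 19^4 · (384).)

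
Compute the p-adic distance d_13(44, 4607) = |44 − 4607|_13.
d_13(44, 4607) = 1/169

Step 1 — x − y = 44 − 4607 = -4563. Step 2 — v_13(-4563) = 2 (factor: -4563 = −(13^2 · 27); the sign does not affect v_p). Step 3 — |x − y|_13 = 13^{-2} = 1/169.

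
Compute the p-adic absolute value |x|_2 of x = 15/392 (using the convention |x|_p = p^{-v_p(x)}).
|15/392|_2 = 8

Step 1 — compute v_2(x) by factoring powers of 2 out of the numerator and denominator: v_2(15/392) = -3. Step 2 — apply |x|_p = p^{-v_p(x)} = 2^{3} = 8.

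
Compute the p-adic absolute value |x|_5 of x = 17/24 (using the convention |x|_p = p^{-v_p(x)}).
|17/24|_5 = 1

Step 1 — compute v_5(x) by factoring powers of 5 out of the numerator and denominator: v_5(17/24) = 0. Step 2 — apply |x|_p = p^{-v_p(x)} = 5^{0} = 1.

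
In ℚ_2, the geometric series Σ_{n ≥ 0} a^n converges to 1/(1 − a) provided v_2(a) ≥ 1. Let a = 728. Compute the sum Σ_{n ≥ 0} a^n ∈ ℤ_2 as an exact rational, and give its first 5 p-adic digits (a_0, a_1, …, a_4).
Σ a^n = 1/(1 − a) = -1/727;  first 5 digits = (1, 0, 0, 1, 1)

v_2(a) = 3 ≥ 1, so the series converges in ℤ_2 to 1/(1 − a) = 1/(1 − 728) = -1/727. Expand this rational in ℤ_2: compute digits iteratively via d_i = x_i mod 2, x_{i+1} = (x_i − d_i)/2. The first 5 digits are (1, 0, 0, 1, 1).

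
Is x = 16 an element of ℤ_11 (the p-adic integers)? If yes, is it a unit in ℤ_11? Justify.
x ∈ ℤ_11^× (unit); v_11(x) = 0

ℤ_11 = {x ∈ ℚ_11 : v_11(x) ≥ 0} and ℤ_11^× = {x ∈ ℤ_11 : v_11(x) = 0}. Here v_11(16) = v_11(num) − v_11(den) = 0; compare against these criteria.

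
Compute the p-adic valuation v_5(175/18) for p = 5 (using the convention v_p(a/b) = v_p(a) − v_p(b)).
v_5(175/18) = 2

Factor powers of 5 from the numerator and denominator of the reduced fraction: 175 = 5^2 · 7 and 18 = 5^0 · 18. Apply v_p(a/b) = v_p(a) − v_p(b): v_5(175/18) = 2 − 0 = 2.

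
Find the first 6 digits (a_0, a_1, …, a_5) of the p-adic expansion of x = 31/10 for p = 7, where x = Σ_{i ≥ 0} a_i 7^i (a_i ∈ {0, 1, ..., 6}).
(a_0, …, a_5) = (1, 1, 2, 6, 4, 0)

v_7(31/10) = 0 (numerator and denominator both coprime to 7), so x ∈ ℤ_7^×. Compute digits iteratively via a_i = x_i mod 7, x_{i+1} = (x_i − a_i)/7, with x_0 = x:
  x_0 = 31/10;  a_0 = 1;  x_1 = (x_0 − 1)/7 = 3/10
  x_1 = 3/10;  a_1 = 1;  x_2 = (x_1 − 1)/7 = -1/10
  x_2 = -1/10;  a_2 = 2;  x_3 = (x_2 − 2)/7 = -3/10
  x_3 = -3/10;  a_3 = 6;  x_4 = (x_3 − 6)/7 = -9/10
  x_4 = -9/10;  a_4 = 4;  x_5 = (x_4 − 4)/7 = -7/10
  x_5 = -7/10;  a_5 = 0;  x_6 = (x_5 − 0)/7 = -1/10
Digits: (1, 1, 2, 6, 4, 0).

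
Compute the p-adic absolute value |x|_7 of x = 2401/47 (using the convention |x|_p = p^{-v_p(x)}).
|2401/47|_7 = 1/2401

Step 1 — compute v_7(x) by factoring powers of 7 out of the numerator and denominator: v_7(2401/47) = 4. Step 2 — apply |x|_p = p^{-v_p(x)} = 7^{-4} = 1/2401.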